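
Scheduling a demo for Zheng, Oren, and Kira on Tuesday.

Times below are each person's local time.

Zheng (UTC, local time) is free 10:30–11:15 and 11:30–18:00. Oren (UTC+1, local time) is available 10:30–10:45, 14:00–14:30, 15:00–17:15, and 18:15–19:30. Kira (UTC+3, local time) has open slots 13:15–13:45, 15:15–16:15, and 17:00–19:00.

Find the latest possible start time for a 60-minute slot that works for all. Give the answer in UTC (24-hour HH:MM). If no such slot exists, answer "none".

Zheng → UTC: 10:30–11:15, 11:30–18:00.
Oren → UTC: 09:30–09:45, 13:00–13:30, 14:00–16:15, 17:15–18:30.
Kira → UTC: 10:15–10:45, 12:15–13:15, 14:00–16:00.
Zheng ∩ Oren: 13:00–13:30, 14:00–16:15, 17:15–18:00.
Zheng ∩ Oren ∩ Kira: 13:00–13:15, 14:00–16:00.
Windows ≥ 60 min: 14:00–16:00.
Latest start in the last window 14:00–16:00 is 16:00 − 60 min = 15:00.

15:00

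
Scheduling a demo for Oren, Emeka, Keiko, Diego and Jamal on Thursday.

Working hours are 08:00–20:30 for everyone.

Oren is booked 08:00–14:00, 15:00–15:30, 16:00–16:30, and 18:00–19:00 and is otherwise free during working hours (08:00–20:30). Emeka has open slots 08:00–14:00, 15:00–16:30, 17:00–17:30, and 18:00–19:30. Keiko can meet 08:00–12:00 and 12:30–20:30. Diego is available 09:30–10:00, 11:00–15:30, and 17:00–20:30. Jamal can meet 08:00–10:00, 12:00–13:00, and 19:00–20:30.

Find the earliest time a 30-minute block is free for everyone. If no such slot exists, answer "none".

19:00

Oren free within 08:00–20:30: 14:00–15:00, 15:30–16:00, 16:30–18:00, 19:00–20:30.
Oren ∩ Emeka: 15:30–16:00, 17:00–17:30, 19:00–19:30.
Oren ∩ Emeka ∩ Keiko: 15:30–16:00, 17:00–17:30, 19:00–19:30.
Oren ∩ Emeka ∩ Keiko ∩ Diego: 17:00–17:30, 19:00–19:30.
Oren ∩ Emeka ∩ Keiko ∩ Diego ∩ Jamal: 19:00–19:30.
Windows ≥ 30 min: 19:00–19:30.
Earliest such window starts at 19:00.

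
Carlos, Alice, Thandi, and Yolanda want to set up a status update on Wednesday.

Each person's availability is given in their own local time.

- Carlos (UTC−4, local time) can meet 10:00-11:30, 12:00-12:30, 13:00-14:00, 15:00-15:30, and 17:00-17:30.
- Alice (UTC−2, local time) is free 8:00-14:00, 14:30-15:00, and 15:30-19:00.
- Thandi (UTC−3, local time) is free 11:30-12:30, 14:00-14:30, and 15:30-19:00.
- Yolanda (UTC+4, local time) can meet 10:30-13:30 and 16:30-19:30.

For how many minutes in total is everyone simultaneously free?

Carlos → UTC: 14:00–15:30, 16:00–16:30, 17:00–18:00, 19:00–19:30, 21:00–21:30.
Alice → UTC: 10:00–16:00, 16:30–17:00, 17:30–21:00.
Thandi → UTC: 14:30–15:30, 17:00–17:30, 18:30–22:00.
Yolanda → UTC: 06:30–09:30, 12:30–15:30.
Carlos ∩ Alice: 14:00–15:30, 17:30–18:00, 19:00–19:30.
Carlos ∩ Alice ∩ Thandi: 14:30–15:30, 19:00–19:30.
Carlos ∩ Alice ∩ Thandi ∩ Yolanda: 14:30–15:30.
Total common minutes: 60.

60 minutes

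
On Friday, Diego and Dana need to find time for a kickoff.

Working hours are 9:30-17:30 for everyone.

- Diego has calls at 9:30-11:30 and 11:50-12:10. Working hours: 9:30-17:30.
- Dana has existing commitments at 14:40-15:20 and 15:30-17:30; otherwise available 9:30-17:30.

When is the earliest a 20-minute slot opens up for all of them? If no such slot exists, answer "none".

Diego free within 09:30–17:30: 11:30–11:50, 12:10–17:30.
Dana free within 09:30–17:30: 09:30–14:40, 15:20–15:30.
Diego ∩ Dana: 11:30–11:50, 12:10–14:40, 15:20–15:30.
Windows ≥ 20 min: 11:30–11:50, 12:10–14:40.
Earliest such window starts at 11:30.

11:30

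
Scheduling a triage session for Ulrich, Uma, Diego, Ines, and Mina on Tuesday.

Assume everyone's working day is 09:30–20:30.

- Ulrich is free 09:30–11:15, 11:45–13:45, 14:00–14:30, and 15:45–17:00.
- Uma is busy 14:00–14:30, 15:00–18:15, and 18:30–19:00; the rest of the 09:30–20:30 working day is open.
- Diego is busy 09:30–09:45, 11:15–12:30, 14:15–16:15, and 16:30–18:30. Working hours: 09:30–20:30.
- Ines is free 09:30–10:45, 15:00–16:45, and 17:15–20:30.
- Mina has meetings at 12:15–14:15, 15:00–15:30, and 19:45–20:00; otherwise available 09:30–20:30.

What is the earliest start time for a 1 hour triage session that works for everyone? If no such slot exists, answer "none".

Uma free within 09:30–20:30: 09:30–14:00, 14:30–15:00, 18:15–18:30, 19:00–20:30.
Diego free within 09:30–20:30: 09:45–11:15, 12:30–14:15, 16:15–16:30, 18:30–20:30.
Mina free within 09:30–20:30: 09:30–12:15, 14:15–15:00, 15:30–19:45, 20:00–20:30.
Ulrich ∩ Uma: 09:30–11:15, 11:45–13:45.
Ulrich ∩ Uma ∩ Diego: 09:45–11:15, 12:30–13:45.
Ulrich ∩ Uma ∩ Diego ∩ Ines: 09:45–10:45.
Ulrich ∩ Uma ∩ Diego ∩ Ines ∩ Mina: 09:45–10:45.
Windows ≥ 60 min: 09:45–10:45.
Earliest such window starts at 09:45.

09:45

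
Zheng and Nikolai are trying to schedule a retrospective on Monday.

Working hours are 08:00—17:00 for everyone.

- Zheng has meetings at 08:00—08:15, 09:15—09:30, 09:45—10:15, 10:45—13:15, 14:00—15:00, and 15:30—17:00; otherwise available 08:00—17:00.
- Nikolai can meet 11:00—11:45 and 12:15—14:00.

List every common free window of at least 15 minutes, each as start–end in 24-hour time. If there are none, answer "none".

Zheng free within 08:00–17:00: 08:15–09:15, 09:30–09:45, 10:15–10:45, 13:15–14:00, 15:00–15:30.
Zheng ∩ Nikolai: 13:15–14:00.
Windows ≥ 15 min: 13:15–14:00.

13:15–14:00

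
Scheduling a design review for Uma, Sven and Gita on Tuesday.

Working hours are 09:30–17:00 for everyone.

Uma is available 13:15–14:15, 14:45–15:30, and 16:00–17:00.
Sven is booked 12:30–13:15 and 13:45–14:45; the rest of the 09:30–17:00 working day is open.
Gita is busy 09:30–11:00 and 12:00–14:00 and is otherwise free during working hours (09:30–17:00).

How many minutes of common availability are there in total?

105 minutes

Sven free within 09:30–17:00: 09:30–12:30, 13:15–13:45, 14:45–17:00.
Gita free within 09:30–17:00: 11:00–12:00, 14:00–17:00.
Uma ∩ Sven: 13:15–13:45, 14:45–15:30, 16:00–17:00.
Uma ∩ Sven ∩ Gita: 14:45–15:30, 16:00–17:00.
Total common minutes: 45 + 60 = 105.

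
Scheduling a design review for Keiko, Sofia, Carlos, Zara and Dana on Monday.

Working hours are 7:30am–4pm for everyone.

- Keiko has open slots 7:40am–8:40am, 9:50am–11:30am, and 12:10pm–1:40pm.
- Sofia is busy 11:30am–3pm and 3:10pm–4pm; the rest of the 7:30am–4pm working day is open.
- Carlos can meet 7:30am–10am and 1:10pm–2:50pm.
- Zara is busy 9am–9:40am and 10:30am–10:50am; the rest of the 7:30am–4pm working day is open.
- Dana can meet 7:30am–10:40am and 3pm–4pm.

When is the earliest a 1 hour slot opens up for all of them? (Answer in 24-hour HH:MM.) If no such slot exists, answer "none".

07:40

Sofia free within 07:30–16:00: 07:30–11:30, 15:00–15:10.
Zara free within 07:30–16:00: 07:30–09:00, 09:40–10:30, 10:50–16:00.
Keiko ∩ Sofia: 07:40–08:40, 09:50–11:30.
Keiko ∩ Sofia ∩ Carlos: 07:40–08:40, 09:50–10:00.
Keiko ∩ Sofia ∩ Carlos ∩ Zara: 07:40–08:40, 09:50–10:00.
Keiko ∩ Sofia ∩ Carlos ∩ Zara ∩ Dana: 07:40–08:40, 09:50–10:00.
Windows ≥ 60 min: 07:40–08:40.
Earliest such window starts at 07:40.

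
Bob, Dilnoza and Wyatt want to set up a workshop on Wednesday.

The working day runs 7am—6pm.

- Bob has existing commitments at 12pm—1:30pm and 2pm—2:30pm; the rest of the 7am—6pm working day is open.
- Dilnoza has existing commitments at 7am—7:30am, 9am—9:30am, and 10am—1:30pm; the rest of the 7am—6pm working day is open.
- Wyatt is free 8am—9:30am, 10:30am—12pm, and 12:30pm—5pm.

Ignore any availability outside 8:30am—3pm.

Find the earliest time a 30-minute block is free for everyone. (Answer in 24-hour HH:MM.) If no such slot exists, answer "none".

Bob free within 07:00–18:00: 07:00–12:00, 13:30–14:00, 14:30–18:00.
Dilnoza free within 07:00–18:00: 07:30–09:00, 09:30–10:00, 13:30–18:00.
Bob ∩ Dilnoza: 07:30–09:00, 09:30–10:00, 13:30–14:00, 14:30–18:00.
Bob ∩ Dilnoza ∩ Wyatt: 08:00–09:00, 13:30–14:00, 14:30–17:00.
Restricted to 08:30–15:00: 08:30–09:00, 13:30–14:00, 14:30–15:00.
Windows ≥ 30 min: 08:30–09:00, 13:30–14:00, 14:30–15:00.
Earliest such window starts at 08:30.

08:30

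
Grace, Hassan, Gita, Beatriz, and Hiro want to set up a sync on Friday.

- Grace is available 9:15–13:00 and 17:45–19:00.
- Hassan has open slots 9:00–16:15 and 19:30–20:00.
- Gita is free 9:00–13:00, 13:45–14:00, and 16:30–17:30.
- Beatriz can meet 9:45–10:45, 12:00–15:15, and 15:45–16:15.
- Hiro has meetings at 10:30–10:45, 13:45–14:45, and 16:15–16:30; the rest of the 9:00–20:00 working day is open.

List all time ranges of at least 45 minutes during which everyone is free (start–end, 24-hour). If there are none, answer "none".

Hiro free within 09:00–20:00: 09:00–10:30, 10:45–13:45, 14:45–16:15, 16:30–20:00.
Grace ∩ Hassan: 09:15–13:00.
Grace ∩ Hassan ∩ Gita: 09:15–13:00.
Grace ∩ Hassan ∩ Gita ∩ Beatriz: 09:45–10:45, 12:00–13:00.
Grace ∩ Hassan ∩ Gita ∩ Beatriz ∩ Hiro: 09:45–10:30, 12:00–13:00.
Windows ≥ 45 min: 09:45–10:30, 12:00–13:00.

09:45–10:30, 12:00–13:00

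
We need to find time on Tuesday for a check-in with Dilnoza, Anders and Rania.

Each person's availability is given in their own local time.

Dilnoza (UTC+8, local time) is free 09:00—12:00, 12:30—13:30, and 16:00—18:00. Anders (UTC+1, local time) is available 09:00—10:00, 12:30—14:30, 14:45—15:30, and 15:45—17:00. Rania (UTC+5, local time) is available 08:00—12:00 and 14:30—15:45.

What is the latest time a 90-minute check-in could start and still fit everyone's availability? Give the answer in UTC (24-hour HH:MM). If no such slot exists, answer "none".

none

Dilnoza → UTC: 01:00–04:00, 04:30–05:30, 08:00–10:00.
Anders → UTC: 08:00–09:00, 11:30–13:30, 13:45–14:30, 14:45–16:00.
Rania → UTC: 03:00–07:00, 09:30–10:45.
Dilnoza ∩ Anders: 08:00–09:00.
Dilnoza ∩ Anders ∩ Rania: (none).
Windows ≥ 90 min: (none).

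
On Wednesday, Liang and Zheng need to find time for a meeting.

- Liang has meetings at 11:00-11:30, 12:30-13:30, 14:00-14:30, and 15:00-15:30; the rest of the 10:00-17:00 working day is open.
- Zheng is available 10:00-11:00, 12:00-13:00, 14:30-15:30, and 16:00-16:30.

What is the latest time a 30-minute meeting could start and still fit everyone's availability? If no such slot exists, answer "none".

16:00

Liang free within 10:00–17:00: 10:00–11:00, 11:30–12:30, 13:30–14:00, 14:30–15:00, 15:30–17:00.
Liang ∩ Zheng: 10:00–11:00, 12:00–12:30, 14:30–15:00, 16:00–16:30.
Windows ≥ 30 min: 10:00–11:00, 12:00–12:30, 14:30–15:00, 16:00–16:30.
Latest start in the last window 16:00–16:30 is 16:30 − 30 min = 16:00.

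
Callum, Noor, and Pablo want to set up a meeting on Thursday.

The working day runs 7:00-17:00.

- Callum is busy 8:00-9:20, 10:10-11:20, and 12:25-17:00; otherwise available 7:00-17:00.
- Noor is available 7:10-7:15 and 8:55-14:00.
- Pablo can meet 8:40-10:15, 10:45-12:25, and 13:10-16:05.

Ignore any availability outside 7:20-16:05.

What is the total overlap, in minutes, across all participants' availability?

115 minutes

Callum free within 07:00–17:00: 07:00–08:00, 09:20–10:10, 11:20–12:25.
Callum ∩ Noor: 07:10–07:15, 09:20–10:10, 11:20–12:25.
Callum ∩ Noor ∩ Pablo: 09:20–10:10, 11:20–12:25.
Restricted to 07:20–16:05: 09:20–10:10, 11:20–12:25.
Total common minutes: 50 + 65 = 115.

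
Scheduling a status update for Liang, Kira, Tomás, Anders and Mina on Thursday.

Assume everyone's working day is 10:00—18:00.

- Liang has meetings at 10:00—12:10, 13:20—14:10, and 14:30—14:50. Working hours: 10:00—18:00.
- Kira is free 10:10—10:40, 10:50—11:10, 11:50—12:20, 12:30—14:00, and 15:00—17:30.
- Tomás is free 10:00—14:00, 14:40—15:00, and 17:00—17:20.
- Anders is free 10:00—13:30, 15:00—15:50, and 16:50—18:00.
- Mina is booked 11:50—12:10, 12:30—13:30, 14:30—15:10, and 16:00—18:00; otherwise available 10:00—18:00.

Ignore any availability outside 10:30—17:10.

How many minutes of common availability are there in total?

10 minutes

Liang free within 10:00–18:00: 12:10–13:20, 14:10–14:30, 14:50–18:00.
Mina free within 10:00–18:00: 10:00–11:50, 12:10–12:30, 13:30–14:30, 15:10–16:00.
Liang ∩ Kira: 12:10–12:20, 12:30–13:20, 15:00–17:30.
Liang ∩ Kira ∩ Tomás: 12:10–12:20, 12:30–13:20, 17:00–17:20.
Liang ∩ Kira ∩ Tomás ∩ Anders: 12:10–12:20, 12:30–13:20, 17:00–17:20.
Liang ∩ Kira ∩ Tomás ∩ Anders ∩ Mina: 12:10–12:20.
Restricted to 10:30–17:10: 12:10–12:20.
Total common minutes: 10.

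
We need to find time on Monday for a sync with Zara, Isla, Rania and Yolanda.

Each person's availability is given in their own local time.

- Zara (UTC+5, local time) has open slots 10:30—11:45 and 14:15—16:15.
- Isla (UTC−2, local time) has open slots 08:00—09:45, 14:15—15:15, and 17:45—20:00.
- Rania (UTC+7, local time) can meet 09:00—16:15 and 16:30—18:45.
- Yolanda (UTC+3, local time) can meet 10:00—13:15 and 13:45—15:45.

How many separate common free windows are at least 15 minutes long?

2

Zara → UTC: 05:30–06:45, 09:15–11:15.
Isla → UTC: 10:00–11:45, 16:15–17:15, 19:45–22:00.
Rania → UTC: 02:00–09:15, 09:30–11:45.
Yolanda → UTC: 07:00–10:15, 10:45–12:45.
Zara ∩ Isla: 10:00–11:15.
Zara ∩ Isla ∩ Rania: 10:00–11:15.
Zara ∩ Isla ∩ Rania ∩ Yolanda: 10:00–10:15, 10:45–11:15.
Windows ≥ 15 min: 10:00–10:15, 10:45–11:15.
That's 2 windows.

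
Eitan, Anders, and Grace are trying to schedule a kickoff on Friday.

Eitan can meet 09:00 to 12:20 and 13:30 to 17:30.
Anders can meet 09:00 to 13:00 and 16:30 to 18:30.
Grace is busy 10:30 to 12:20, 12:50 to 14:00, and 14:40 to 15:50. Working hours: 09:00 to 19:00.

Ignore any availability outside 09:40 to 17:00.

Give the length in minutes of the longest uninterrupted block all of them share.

Grace free within 09:00–19:00: 09:00–10:30, 12:20–12:50, 14:00–14:40, 15:50–19:00.
Eitan ∩ Anders: 09:00–12:20, 16:30–17:30.
Eitan ∩ Anders ∩ Grace: 09:00–10:30, 16:30–17:30.
Restricted to 09:40–17:00: 09:40–10:30, 16:30–17:00.
Common window lengths: 50, 30 min; longest is 50.

50 minutes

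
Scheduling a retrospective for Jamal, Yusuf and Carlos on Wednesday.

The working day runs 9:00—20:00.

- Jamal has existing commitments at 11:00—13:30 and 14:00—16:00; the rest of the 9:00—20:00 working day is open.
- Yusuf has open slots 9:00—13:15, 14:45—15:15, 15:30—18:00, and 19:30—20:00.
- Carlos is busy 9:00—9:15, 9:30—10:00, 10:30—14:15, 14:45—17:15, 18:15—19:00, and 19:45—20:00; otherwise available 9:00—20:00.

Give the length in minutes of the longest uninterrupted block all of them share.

Jamal free within 09:00–20:00: 09:00–11:00, 13:30–14:00, 16:00–20:00.
Carlos free within 09:00–20:00: 09:15–09:30, 10:00–10:30, 14:15–14:45, 17:15–18:15, 19:00–19:45.
Jamal ∩ Yusuf: 09:00–11:00, 16:00–18:00, 19:30–20:00.
Jamal ∩ Yusuf ∩ Carlos: 09:15–09:30, 10:00–10:30, 17:15–18:00, 19:30–19:45.
Common window lengths: 15, 30, 45, 15 min; longest is 45.

45 minutes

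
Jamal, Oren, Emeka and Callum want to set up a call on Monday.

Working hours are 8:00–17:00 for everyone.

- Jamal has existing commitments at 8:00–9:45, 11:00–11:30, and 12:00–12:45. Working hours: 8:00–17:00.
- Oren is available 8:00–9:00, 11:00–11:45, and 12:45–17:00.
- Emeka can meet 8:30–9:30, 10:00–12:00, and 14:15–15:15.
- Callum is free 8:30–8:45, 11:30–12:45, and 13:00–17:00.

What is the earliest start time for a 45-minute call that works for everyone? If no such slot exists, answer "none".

Jamal free within 08:00–17:00: 09:45–11:00, 11:30–12:00, 12:45–17:00.
Jamal ∩ Oren: 11:30–11:45, 12:45–17:00.
Jamal ∩ Oren ∩ Emeka: 11:30–11:45, 14:15–15:15.
Jamal ∩ Oren ∩ Emeka ∩ Callum: 11:30–11:45, 14:15–15:15.
Windows ≥ 45 min: 14:15–15:15.
Earliest such window starts at 14:15.

14:15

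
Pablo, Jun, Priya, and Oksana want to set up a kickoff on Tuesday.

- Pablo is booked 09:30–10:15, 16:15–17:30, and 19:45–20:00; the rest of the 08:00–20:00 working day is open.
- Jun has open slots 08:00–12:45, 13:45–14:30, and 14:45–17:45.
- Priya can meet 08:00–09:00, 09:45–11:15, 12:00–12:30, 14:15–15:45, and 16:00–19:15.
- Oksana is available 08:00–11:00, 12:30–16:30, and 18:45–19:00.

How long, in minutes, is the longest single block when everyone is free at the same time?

Pablo free within 08:00–20:00: 08:00–09:30, 10:15–16:15, 17:30–19:45.
Pablo ∩ Jun: 08:00–09:30, 10:15–12:45, 13:45–14:30, 14:45–16:15, 17:30–17:45.
Pablo ∩ Jun ∩ Priya: 08:00–09:00, 10:15–11:15, 12:00–12:30, 14:15–14:30, 14:45–15:45, 16:00–16:15, 17:30–17:45.
Pablo ∩ Jun ∩ Priya ∩ Oksana: 08:00–09:00, 10:15–11:00, 14:15–14:30, 14:45–15:45, 16:00–16:15.
Common window lengths: 60, 45, 15, 60, 15 min; longest is 60.

60 minutes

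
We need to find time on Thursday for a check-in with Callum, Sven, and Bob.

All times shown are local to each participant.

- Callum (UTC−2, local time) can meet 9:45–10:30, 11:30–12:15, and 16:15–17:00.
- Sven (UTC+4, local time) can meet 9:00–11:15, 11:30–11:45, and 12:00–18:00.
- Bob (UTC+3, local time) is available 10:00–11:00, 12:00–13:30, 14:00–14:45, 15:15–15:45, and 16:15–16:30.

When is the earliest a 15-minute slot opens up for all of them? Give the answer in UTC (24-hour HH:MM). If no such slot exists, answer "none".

12:15

Callum → UTC: 11:45–12:30, 13:30–14:15, 18:15–19:00.
Sven → UTC: 05:00–07:15, 07:30–07:45, 08:00–14:00.
Bob → UTC: 07:00–08:00, 09:00–10:30, 11:00–11:45, 12:15–12:45, 13:15–13:30.
Callum ∩ Sven: 11:45–12:30, 13:30–14:00.
Callum ∩ Sven ∩ Bob: 12:15–12:30.
Windows ≥ 15 min: 12:15–12:30.
Earliest such window starts at 12:15.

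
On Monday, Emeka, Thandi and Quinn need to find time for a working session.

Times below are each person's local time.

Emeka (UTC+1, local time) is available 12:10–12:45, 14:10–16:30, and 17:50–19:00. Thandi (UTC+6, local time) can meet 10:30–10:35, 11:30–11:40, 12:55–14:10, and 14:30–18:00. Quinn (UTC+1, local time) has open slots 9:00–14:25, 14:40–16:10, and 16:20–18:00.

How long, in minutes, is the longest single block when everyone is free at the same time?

35 minutes

Emeka → UTC: 11:10–11:45, 13:10–15:30, 16:50–18:00.
Thandi → UTC: 04:30–04:35, 05:30–05:40, 06:55–08:10, 08:30–12:00.
Quinn → UTC: 08:00–13:25, 13:40–15:10, 15:20–17:00.
Emeka ∩ Thandi: 11:10–11:45.
Emeka ∩ Thandi ∩ Quinn: 11:10–11:45.
Single common window of 35 minutes.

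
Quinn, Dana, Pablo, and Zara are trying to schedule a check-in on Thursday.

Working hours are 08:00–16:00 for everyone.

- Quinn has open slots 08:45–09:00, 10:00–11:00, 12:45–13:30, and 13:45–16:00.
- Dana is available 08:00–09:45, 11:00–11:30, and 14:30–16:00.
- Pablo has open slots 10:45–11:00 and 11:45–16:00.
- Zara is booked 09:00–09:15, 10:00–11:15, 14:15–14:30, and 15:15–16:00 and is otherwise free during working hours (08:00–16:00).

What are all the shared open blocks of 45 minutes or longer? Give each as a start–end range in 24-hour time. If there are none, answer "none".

14:30–15:15

Zara free within 08:00–16:00: 08:00–09:00, 09:15–10:00, 11:15–14:15, 14:30–15:15.
Quinn ∩ Dana: 08:45–09:00, 14:30–16:00.
Quinn ∩ Dana ∩ Pablo: 14:30–16:00.
Quinn ∩ Dana ∩ Pablo ∩ Zara: 14:30–15:15.
Windows ≥ 45 min: 14:30–15:15.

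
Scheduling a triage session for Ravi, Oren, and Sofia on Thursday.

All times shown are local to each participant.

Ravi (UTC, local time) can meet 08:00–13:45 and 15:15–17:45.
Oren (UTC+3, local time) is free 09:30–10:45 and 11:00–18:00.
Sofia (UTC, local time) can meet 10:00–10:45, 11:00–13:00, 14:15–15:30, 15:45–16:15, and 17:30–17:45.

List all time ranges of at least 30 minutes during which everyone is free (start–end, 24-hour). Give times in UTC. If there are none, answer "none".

10:00–10:45, 11:00–13:00

Ravi → UTC: 08:00–13:45, 15:15–17:45.
Oren → UTC: 06:30–07:45, 08:00–15:00.
Sofia → UTC: 10:00–10:45, 11:00–13:00, 14:15–15:30, 15:45–16:15, 17:30–17:45.
Ravi ∩ Oren: 08:00–13:45.
Ravi ∩ Oren ∩ Sofia: 10:00–10:45, 11:00–13:00.
Windows ≥ 30 min: 10:00–10:45, 11:00–13:00.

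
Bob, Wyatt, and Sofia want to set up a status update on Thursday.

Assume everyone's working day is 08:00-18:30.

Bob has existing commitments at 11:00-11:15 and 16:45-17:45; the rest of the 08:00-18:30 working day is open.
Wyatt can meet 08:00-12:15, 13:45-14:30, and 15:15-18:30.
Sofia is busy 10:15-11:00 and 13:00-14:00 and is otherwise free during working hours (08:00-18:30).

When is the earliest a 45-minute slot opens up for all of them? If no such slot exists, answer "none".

Bob free within 08:00–18:30: 08:00–11:00, 11:15–16:45, 17:45–18:30.
Sofia free within 08:00–18:30: 08:00–10:15, 11:00–13:00, 14:00–18:30.
Bob ∩ Wyatt: 08:00–11:00, 11:15–12:15, 13:45–14:30, 15:15–16:45, 17:45–18:30.
Bob ∩ Wyatt ∩ Sofia: 08:00–10:15, 11:15–12:15, 14:00–14:30, 15:15–16:45, 17:45–18:30.
Windows ≥ 45 min: 08:00–10:15, 11:15–12:15, 15:15–16:45, 17:45–18:30.
Earliest such window starts at 08:00.

08:00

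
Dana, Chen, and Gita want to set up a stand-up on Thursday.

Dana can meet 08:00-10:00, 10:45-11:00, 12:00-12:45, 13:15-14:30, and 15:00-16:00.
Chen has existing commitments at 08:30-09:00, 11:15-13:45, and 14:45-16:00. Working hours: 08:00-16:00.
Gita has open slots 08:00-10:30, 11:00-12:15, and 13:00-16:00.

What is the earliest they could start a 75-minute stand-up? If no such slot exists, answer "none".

Chen free within 08:00–16:00: 08:00–08:30, 09:00–11:15, 13:45–14:45.
Dana ∩ Chen: 08:00–08:30, 09:00–10:00, 10:45–11:00, 13:45–14:30.
Dana ∩ Chen ∩ Gita: 08:00–08:30, 09:00–10:00, 13:45–14:30.
Windows ≥ 75 min: (none).

none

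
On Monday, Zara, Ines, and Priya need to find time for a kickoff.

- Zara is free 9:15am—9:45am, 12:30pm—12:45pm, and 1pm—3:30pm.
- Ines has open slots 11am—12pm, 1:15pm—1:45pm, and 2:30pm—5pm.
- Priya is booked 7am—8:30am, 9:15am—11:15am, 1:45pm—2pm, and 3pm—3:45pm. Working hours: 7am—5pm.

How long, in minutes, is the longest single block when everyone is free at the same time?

30 minutes

Priya free within 07:00–17:00: 08:30–09:15, 11:15–13:45, 14:00–15:00, 15:45–17:00.
Zara ∩ Ines: 13:15–13:45, 14:30–15:30.
Zara ∩ Ines ∩ Priya: 13:15–13:45, 14:30–15:00.
Common window lengths: 30, 30 min; longest is 30.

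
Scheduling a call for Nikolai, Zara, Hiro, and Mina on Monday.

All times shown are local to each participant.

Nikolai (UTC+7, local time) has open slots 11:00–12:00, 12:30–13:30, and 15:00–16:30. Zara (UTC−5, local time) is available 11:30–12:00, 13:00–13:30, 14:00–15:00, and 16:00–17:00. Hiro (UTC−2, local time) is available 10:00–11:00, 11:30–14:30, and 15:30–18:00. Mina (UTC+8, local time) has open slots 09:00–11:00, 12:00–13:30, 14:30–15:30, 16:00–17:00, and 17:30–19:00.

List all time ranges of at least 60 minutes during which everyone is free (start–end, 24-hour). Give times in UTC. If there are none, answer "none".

none

Nikolai → UTC: 04:00–05:00, 05:30–06:30, 08:00–09:30.
Zara → UTC: 16:30–17:00, 18:00–18:30, 19:00–20:00, 21:00–22:00.
Hiro → UTC: 12:00–13:00, 13:30–16:30, 17:30–20:00.
Mina → UTC: 01:00–03:00, 04:00–05:30, 06:30–07:30, 08:00–09:00, 09:30–11:00.
Nikolai ∩ Zara: (none).
Nikolai ∩ Zara ∩ Hiro: (none).
Nikolai ∩ Zara ∩ Hiro ∩ Mina: (none).
Windows ≥ 60 min: (none).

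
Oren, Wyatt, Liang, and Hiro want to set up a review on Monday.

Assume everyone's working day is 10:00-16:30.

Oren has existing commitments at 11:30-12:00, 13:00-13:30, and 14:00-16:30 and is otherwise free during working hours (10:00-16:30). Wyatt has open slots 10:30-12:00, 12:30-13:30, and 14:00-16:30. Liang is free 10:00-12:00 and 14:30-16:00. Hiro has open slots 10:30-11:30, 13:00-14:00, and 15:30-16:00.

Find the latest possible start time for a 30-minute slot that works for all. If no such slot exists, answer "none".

11:00

Oren free within 10:00–16:30: 10:00–11:30, 12:00–13:00, 13:30–14:00.
Oren ∩ Wyatt: 10:30–11:30, 12:30–13:00.
Oren ∩ Wyatt ∩ Liang: 10:30–11:30.
Oren ∩ Wyatt ∩ Liang ∩ Hiro: 10:30–11:30.
Windows ≥ 30 min: 10:30–11:30.
Latest start in the last window 10:30–11:30 is 11:30 − 30 min = 11:00.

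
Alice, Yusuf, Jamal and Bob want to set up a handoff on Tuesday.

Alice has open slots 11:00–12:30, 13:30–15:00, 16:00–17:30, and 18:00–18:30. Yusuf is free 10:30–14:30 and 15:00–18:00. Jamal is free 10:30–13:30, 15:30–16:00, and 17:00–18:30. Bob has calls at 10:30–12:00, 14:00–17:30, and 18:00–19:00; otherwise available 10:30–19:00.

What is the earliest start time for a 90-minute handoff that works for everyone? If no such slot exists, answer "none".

none

Bob free within 10:30–19:00: 12:00–14:00, 17:30–18:00.
Alice ∩ Yusuf: 11:00–12:30, 13:30–14:30, 16:00–17:30.
Alice ∩ Yusuf ∩ Jamal: 11:00–12:30, 17:00–17:30.
Alice ∩ Yusuf ∩ Jamal ∩ Bob: 12:00–12:30.
Windows ≥ 90 min: (none).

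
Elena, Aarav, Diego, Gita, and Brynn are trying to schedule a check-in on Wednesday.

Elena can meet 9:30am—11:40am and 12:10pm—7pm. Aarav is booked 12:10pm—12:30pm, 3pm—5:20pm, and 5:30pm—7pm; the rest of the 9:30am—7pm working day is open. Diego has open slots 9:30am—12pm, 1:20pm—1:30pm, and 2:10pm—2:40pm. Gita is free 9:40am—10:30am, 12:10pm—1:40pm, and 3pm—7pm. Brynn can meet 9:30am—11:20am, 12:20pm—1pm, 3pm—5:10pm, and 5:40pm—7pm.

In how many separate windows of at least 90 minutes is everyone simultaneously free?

0

Aarav free within 09:30–19:00: 09:30–12:10, 12:30–15:00, 17:20–17:30.
Elena ∩ Aarav: 09:30–11:40, 12:30–15:00, 17:20–17:30.
Elena ∩ Aarav ∩ Diego: 09:30–11:40, 13:20–13:30, 14:10–14:40.
Elena ∩ Aarav ∩ Diego ∩ Gita: 09:40–10:30, 13:20–13:30.
Elena ∩ Aarav ∩ Diego ∩ Gita ∩ Brynn: 09:40–10:30.
Windows ≥ 90 min: (none).
That's 0 windows.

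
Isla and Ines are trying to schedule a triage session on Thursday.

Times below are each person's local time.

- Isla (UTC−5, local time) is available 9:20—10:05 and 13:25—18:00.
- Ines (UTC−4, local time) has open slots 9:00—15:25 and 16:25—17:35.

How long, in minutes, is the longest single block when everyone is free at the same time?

70 minutes

Isla → UTC: 14:20–15:05, 18:25–23:00.
Ines → UTC: 13:00–19:25, 20:25–21:35.
Isla ∩ Ines: 14:20–15:05, 18:25–19:25, 20:25–21:35.
Common window lengths: 45, 60, 70 min; longest is 70.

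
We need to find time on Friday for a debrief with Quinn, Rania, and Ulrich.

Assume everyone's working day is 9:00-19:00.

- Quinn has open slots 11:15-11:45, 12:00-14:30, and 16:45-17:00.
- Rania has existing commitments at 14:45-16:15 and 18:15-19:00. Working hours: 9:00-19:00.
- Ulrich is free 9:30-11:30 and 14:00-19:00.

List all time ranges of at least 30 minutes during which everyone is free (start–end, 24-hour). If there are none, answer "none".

14:00–14:30

Rania free within 09:00–19:00: 09:00–14:45, 16:15–18:15.
Quinn ∩ Rania: 11:15–11:45, 12:00–14:30, 16:45–17:00.
Quinn ∩ Rania ∩ Ulrich: 11:15–11:30, 14:00–14:30, 16:45–17:00.
Windows ≥ 30 min: 14:00–14:30.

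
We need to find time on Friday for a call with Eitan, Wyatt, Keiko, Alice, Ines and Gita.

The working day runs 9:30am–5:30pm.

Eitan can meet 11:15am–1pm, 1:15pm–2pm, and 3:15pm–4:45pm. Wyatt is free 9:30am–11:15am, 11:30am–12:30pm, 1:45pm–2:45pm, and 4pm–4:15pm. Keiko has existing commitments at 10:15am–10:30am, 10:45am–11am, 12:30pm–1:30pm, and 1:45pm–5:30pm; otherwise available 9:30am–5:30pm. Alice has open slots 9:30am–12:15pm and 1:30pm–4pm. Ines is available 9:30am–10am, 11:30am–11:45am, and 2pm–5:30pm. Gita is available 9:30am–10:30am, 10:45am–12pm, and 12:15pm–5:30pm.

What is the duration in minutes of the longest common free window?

Keiko free within 09:30–17:30: 09:30–10:15, 10:30–10:45, 11:00–12:30, 13:30–13:45.
Eitan ∩ Wyatt: 11:30–12:30, 13:45–14:00, 16:00–16:15.
Eitan ∩ Wyatt ∩ Keiko: 11:30–12:30.
Eitan ∩ Wyatt ∩ Keiko ∩ Alice: 11:30–12:15.
Eitan ∩ Wyatt ∩ Keiko ∩ Alice ∩ Ines: 11:30–11:45.
Eitan ∩ Wyatt ∩ Keiko ∩ Alice ∩ Ines ∩ Gita: 11:30–11:45.
Single common window of 15 minutes.

15 minutes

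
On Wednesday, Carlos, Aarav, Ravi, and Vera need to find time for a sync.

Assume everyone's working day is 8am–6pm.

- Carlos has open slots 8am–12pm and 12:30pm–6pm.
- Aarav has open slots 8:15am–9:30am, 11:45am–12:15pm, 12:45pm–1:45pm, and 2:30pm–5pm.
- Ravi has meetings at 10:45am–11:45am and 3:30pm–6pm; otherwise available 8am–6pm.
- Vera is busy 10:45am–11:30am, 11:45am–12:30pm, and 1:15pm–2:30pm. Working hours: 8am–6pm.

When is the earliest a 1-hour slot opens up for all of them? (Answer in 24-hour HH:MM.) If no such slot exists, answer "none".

08:15

Ravi free within 08:00–18:00: 08:00–10:45, 11:45–15:30.
Vera free within 08:00–18:00: 08:00–10:45, 11:30–11:45, 12:30–13:15, 14:30–18:00.
Carlos ∩ Aarav: 08:15–09:30, 11:45–12:00, 12:45–13:45, 14:30–17:00.
Carlos ∩ Aarav ∩ Ravi: 08:15–09:30, 11:45–12:00, 12:45–13:45, 14:30–15:30.
Carlos ∩ Aarav ∩ Ravi ∩ Vera: 08:15–09:30, 12:45–13:15, 14:30–15:30.
Windows ≥ 60 min: 08:15–09:30, 14:30–15:30.
Earliest such window starts at 08:15.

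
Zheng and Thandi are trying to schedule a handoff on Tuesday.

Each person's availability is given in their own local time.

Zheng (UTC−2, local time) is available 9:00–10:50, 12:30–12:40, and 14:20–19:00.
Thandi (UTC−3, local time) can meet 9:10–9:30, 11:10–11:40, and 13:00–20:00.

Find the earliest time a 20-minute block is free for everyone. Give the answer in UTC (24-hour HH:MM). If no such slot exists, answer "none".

12:10

Zheng → UTC: 11:00–12:50, 14:30–14:40, 16:20–21:00.
Thandi → UTC: 12:10–12:30, 14:10–14:40, 16:00–23:00.
Zheng ∩ Thandi: 12:10–12:30, 14:30–14:40, 16:20–21:00.
Windows ≥ 20 min: 12:10–12:30, 16:20–21:00.
Earliest such window starts at 12:10.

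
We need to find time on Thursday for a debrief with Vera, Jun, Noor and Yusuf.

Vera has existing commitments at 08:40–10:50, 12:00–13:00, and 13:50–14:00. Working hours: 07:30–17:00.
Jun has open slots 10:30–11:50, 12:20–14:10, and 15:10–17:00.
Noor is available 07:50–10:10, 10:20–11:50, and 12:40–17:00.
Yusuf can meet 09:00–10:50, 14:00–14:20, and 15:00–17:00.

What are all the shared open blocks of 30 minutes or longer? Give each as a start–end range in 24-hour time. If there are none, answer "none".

Vera free within 07:30–17:00: 07:30–08:40, 10:50–12:00, 13:00–13:50, 14:00–17:00.
Vera ∩ Jun: 10:50–11:50, 13:00–13:50, 14:00–14:10, 15:10–17:00.
Vera ∩ Jun ∩ Noor: 10:50–11:50, 13:00–13:50, 14:00–14:10, 15:10–17:00.
Vera ∩ Jun ∩ Noor ∩ Yusuf: 14:00–14:10, 15:10–17:00.
Windows ≥ 30 min: 15:10–17:00.

15:10–17:00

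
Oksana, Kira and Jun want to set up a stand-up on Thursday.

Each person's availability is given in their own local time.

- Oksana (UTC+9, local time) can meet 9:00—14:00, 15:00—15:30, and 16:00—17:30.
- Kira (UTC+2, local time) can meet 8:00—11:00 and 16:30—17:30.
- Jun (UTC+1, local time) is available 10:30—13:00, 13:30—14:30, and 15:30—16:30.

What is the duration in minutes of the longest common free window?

Oksana → UTC: 00:00–05:00, 06:00–06:30, 07:00–08:30.
Kira → UTC: 06:00–09:00, 14:30–15:30.
Jun → UTC: 09:30–12:00, 12:30–13:30, 14:30–15:30.
Oksana ∩ Kira: 06:00–06:30, 07:00–08:30.
Oksana ∩ Kira ∩ Jun: (none).
No common window.

0 minutes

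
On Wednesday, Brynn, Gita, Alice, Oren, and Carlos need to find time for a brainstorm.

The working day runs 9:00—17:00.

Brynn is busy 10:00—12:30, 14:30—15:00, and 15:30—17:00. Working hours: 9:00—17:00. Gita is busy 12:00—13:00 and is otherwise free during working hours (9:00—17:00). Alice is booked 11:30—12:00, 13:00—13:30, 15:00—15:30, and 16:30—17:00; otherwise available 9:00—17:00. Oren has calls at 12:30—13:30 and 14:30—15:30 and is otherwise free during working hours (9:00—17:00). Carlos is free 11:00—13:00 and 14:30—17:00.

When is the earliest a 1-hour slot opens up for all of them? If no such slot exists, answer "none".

Brynn free within 09:00–17:00: 09:00–10:00, 12:30–14:30, 15:00–15:30.
Gita free within 09:00–17:00: 09:00–12:00, 13:00–17:00.
Alice free within 09:00–17:00: 09:00–11:30, 12:00–13:00, 13:30–15:00, 15:30–16:30.
Oren free within 09:00–17:00: 09:00–12:30, 13:30–14:30, 15:30–17:00.
Brynn ∩ Gita: 09:00–10:00, 13:00–14:30, 15:00–15:30.
Brynn ∩ Gita ∩ Alice: 09:00–10:00, 13:30–14:30.
Brynn ∩ Gita ∩ Alice ∩ Oren: 09:00–10:00, 13:30–14:30.
Brynn ∩ Gita ∩ Alice ∩ Oren ∩ Carlos: (none).
Windows ≥ 60 min: (none).

none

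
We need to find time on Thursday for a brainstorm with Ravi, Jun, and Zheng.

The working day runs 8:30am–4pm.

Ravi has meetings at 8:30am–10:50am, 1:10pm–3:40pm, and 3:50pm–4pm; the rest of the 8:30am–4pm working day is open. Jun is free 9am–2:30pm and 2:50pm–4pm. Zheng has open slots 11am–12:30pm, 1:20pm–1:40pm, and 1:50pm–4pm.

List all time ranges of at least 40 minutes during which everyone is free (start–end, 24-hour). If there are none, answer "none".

11:00–12:30

Ravi free within 08:30–16:00: 10:50–13:10, 15:40–15:50.
Ravi ∩ Jun: 10:50–13:10, 15:40–15:50.
Ravi ∩ Jun ∩ Zheng: 11:00–12:30, 15:40–15:50.
Windows ≥ 40 min: 11:00–12:30.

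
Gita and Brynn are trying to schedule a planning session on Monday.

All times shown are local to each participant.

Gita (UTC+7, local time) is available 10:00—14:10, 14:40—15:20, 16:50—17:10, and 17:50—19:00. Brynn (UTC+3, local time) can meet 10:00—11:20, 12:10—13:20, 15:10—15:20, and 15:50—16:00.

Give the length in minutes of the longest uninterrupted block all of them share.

40 minutes

Gita → UTC: 03:00–07:10, 07:40–08:20, 09:50–10:10, 10:50–12:00.
Brynn → UTC: 07:00–08:20, 09:10–10:20, 12:10–12:20, 12:50–13:00.
Gita ∩ Brynn: 07:00–07:10, 07:40–08:20, 09:50–10:10.
Common window lengths: 10, 40, 20 min; longest is 40.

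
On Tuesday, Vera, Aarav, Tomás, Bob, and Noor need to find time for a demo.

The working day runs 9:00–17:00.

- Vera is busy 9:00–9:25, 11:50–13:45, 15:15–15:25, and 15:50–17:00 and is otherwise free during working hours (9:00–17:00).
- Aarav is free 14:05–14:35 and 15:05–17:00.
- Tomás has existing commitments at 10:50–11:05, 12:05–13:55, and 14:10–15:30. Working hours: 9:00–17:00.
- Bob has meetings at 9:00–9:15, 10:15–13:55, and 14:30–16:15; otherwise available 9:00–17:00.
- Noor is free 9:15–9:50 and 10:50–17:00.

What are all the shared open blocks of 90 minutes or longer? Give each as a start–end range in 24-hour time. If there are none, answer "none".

Vera free within 09:00–17:00: 09:25–11:50, 13:45–15:15, 15:25–15:50.
Tomás free within 09:00–17:00: 09:00–10:50, 11:05–12:05, 13:55–14:10, 15:30–17:00.
Bob free within 09:00–17:00: 09:15–10:15, 13:55–14:30, 16:15–17:00.
Vera ∩ Aarav: 14:05–14:35, 15:05–15:15, 15:25–15:50.
Vera ∩ Aarav ∩ Tomás: 14:05–14:10, 15:30–15:50.
Vera ∩ Aarav ∩ Tomás ∩ Bob: 14:05–14:10.
Vera ∩ Aarav ∩ Tomás ∩ Bob ∩ Noor: 14:05–14:10.
Windows ≥ 90 min: (none).

none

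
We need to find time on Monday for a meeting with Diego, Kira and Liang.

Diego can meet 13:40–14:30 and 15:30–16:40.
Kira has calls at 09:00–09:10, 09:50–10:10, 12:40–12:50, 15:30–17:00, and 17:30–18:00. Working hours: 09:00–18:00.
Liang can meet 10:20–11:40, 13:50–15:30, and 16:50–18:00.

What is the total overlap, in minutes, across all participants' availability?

Kira free within 09:00–18:00: 09:10–09:50, 10:10–12:40, 12:50–15:30, 17:00–17:30.
Diego ∩ Kira: 13:40–14:30.
Diego ∩ Kira ∩ Liang: 13:50–14:30.
Total common minutes: 40.

40 minutes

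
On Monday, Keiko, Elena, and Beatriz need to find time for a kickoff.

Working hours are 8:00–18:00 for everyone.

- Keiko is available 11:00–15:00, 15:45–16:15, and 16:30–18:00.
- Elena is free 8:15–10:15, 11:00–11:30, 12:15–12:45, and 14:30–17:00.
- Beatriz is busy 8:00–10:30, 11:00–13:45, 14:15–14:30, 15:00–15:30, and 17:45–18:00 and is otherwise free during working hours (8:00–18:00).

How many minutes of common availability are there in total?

Beatriz free within 08:00–18:00: 10:30–11:00, 13:45–14:15, 14:30–15:00, 15:30–17:45.
Keiko ∩ Elena: 11:00–11:30, 12:15–12:45, 14:30–15:00, 15:45–16:15, 16:30–17:00.
Keiko ∩ Elena ∩ Beatriz: 14:30–15:00, 15:45–16:15, 16:30–17:00.
Total common minutes: 30 + 30 + 30 = 90.

90 minutes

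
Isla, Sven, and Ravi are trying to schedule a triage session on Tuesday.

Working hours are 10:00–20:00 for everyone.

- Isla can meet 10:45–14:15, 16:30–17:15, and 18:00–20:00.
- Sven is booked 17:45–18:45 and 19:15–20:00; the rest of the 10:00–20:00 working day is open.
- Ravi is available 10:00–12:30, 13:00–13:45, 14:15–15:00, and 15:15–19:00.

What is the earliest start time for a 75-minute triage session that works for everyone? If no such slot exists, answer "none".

Sven free within 10:00–20:00: 10:00–17:45, 18:45–19:15.
Isla ∩ Sven: 10:45–14:15, 16:30–17:15, 18:45–19:15.
Isla ∩ Sven ∩ Ravi: 10:45–12:30, 13:00–13:45, 16:30–17:15, 18:45–19:00.
Windows ≥ 75 min: 10:45–12:30.
Earliest such window starts at 10:45.

10:45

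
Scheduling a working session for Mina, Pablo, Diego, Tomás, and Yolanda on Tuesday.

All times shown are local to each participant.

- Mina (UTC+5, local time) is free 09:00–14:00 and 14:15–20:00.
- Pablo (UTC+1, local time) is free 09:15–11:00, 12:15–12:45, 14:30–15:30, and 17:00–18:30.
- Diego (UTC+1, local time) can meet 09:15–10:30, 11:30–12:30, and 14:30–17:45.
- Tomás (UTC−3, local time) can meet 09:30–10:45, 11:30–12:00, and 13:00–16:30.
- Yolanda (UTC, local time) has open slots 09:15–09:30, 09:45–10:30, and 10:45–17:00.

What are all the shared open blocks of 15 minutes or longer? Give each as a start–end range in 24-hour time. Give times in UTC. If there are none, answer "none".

13:30–13:45

Mina → UTC: 04:00–09:00, 09:15–15:00.
Pablo → UTC: 08:15–10:00, 11:15–11:45, 13:30–14:30, 16:00–17:30.
Diego → UTC: 08:15–09:30, 10:30–11:30, 13:30–16:45.
Tomás → UTC: 12:30–13:45, 14:30–15:00, 16:00–19:30.
Yolanda → UTC: 09:15–09:30, 09:45–10:30, 10:45–17:00.
Mina ∩ Pablo: 08:15–09:00, 09:15–10:00, 11:15–11:45, 13:30–14:30.
Mina ∩ Pablo ∩ Diego: 08:15–09:00, 09:15–09:30, 11:15–11:30, 13:30–14:30.
Mina ∩ Pablo ∩ Diego ∩ Tomás: 13:30–13:45.
Mina ∩ Pablo ∩ Diego ∩ Tomás ∩ Yolanda: 13:30–13:45.
Windows ≥ 15 min: 13:30–13:45.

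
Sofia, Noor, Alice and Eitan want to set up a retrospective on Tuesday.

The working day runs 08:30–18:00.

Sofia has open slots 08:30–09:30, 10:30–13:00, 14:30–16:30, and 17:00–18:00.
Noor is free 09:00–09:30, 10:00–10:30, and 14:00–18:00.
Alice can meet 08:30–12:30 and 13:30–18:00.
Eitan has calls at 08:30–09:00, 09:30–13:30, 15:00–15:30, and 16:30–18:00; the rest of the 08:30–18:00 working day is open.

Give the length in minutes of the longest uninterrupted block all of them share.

60 minutes

Eitan free within 08:30–18:00: 09:00–09:30, 13:30–15:00, 15:30–16:30.
Sofia ∩ Noor: 09:00–09:30, 14:30–16:30, 17:00–18:00.
Sofia ∩ Noor ∩ Alice: 09:00–09:30, 14:30–16:30, 17:00–18:00.
Sofia ∩ Noor ∩ Alice ∩ Eitan: 09:00–09:30, 14:30–15:00, 15:30–16:30.
Common window lengths: 30, 30, 60 min; longest is 60.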